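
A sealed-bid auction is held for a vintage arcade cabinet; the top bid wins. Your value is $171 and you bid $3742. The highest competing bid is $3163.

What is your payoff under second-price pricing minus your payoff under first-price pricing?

You have the highest bid, so you win under either rule.
Second-price: pay $3163 → payoff −$2992.
First-price: pay your own bid $3742 → payoff −$3571.
Difference = −$2992 − (−$3571) = $579.

$579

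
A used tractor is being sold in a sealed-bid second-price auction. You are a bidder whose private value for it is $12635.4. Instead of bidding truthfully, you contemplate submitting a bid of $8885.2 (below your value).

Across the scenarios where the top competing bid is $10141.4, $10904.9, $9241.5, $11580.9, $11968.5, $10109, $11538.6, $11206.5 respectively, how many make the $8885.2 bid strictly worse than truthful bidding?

8

The deviation hurts exactly when the highest competing bid lies strictly between $8885.2 and $12635.4 — underbidding then forfeits a profitable win.
$10141.4: inside the interval → strictly worse (loss $2494).
$10904.9: inside the interval → strictly worse (loss $1730.5).
$9241.5: inside the interval → strictly worse (loss $3393.9).
$11580.9: inside the interval → strictly worse (loss $1054.5).
$11968.5: inside the interval → strictly worse (loss $666.9).
$10109: inside the interval → strictly worse (loss $2526.4).
$11538.6: inside the interval → strictly worse (loss $1096.8).
$11206.5: inside the interval → strictly worse (loss $1428.9).
Count: 8.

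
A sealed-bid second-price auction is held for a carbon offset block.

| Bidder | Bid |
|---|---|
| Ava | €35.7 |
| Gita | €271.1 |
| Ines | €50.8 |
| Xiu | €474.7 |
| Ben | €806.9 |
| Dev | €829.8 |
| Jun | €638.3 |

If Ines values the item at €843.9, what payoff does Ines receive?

Highest bid: Dev at €829.8, so Dev wins.
Second-highest bid: Ben at €806.9 — that is the price the winner pays.
Ines did not win, so Ines pays nothing and receives nothing: payoff €0.

€0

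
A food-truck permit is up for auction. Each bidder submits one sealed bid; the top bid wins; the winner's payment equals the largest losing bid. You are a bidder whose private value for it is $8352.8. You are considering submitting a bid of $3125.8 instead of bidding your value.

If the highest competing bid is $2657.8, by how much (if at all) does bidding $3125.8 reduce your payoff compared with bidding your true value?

$0

Bidding your value $8352.8: you win (since $8352.8 > $2657.8) and pay $2657.8. Payoff $5695.
Bidding $3125.8: you win and pay $2657.8. Payoff $8352.8 − $2657.8 = $5695.
Difference = $5695 − $5695 = $0; both bids lead to the same outcome because the competing bid is below both your value and your alternative bid.
Because the price is fixed by the runner-up's bid, deviating from your value can only change a good outcome into a bad one — never the reverse.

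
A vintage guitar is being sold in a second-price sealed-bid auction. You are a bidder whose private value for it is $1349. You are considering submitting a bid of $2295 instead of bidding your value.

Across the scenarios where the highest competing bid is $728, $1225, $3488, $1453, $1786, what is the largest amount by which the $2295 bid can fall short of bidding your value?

$728: same outcome either way → loss $0.
$1225: same outcome either way → loss $0.
$3488: same outcome either way → loss $0.
$1453: truthful gives $0, deviation gives −$104 → loss $104.
$1786: truthful gives $0, deviation gives −$437 → loss $437.
Maximum loss: $437.

$437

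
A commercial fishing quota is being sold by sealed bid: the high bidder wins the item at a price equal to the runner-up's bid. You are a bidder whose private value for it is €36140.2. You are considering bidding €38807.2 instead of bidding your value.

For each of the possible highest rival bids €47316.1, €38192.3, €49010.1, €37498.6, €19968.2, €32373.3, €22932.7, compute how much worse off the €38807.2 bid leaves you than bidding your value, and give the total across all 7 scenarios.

€3410.5

The deviation costs you only when the competing bid falls strictly between €36140.2 and €38807.2; elsewhere both bids give the same outcome.
€47316.1: outcomes coincide → loss €0.
€38192.3: truthful payoff €0, deviation payoff −€2052.1 → loss €2052.1.
€49010.1: outcomes coincide → loss €0.
€37498.6: truthful payoff €0, deviation payoff −€1358.4 → loss €1358.4.
€19968.2: outcomes coincide → loss €0.
€32373.3: outcomes coincide → loss €0.
€22932.7: outcomes coincide → loss €0.
Total loss = €2052.1 + €1358.4 = €3410.5.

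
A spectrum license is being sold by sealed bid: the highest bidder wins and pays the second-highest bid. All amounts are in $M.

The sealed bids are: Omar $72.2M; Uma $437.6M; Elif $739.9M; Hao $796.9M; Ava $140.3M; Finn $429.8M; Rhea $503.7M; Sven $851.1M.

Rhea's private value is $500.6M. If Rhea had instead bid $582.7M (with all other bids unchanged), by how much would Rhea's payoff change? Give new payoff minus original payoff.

The highest bid among the other bidders is $851.1M; Rhea's bid doesn't change that.
Original bid $503.7M: Rhea is not highest (top rival bid is $851.1M); payoff $0M.
Alternative bid $582.7M: Rhea is not highest (top rival bid is $851.1M); payoff $0M.
Change in payoff = $0M − ($0M) = $0M.

$0M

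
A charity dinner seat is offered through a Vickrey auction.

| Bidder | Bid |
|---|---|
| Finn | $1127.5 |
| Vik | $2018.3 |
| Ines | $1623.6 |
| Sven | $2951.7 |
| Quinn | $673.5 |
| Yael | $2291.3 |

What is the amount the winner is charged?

$2291.3

Highest bid: Sven at $2951.7, so Sven wins.
Second-highest bid: Yael at $2291.3 — that is the price the winner pays.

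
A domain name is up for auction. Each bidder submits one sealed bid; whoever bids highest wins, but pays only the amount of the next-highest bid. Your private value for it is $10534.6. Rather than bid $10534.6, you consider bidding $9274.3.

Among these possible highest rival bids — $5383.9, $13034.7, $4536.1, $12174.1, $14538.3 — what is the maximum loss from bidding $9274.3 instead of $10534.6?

$5383.9: same outcome either way → loss $0.
$13034.7: same outcome either way → loss $0.
$4536.1: same outcome either way → loss $0.
$12174.1: same outcome either way → loss $0.
$14538.3: same outcome either way → loss $0.
Maximum loss: $0.

$0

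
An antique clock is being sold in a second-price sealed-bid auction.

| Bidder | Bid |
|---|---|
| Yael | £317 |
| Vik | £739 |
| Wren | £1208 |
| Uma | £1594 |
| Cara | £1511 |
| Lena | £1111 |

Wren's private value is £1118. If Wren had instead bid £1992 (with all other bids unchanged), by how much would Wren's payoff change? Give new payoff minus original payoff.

−£476

The highest bid among the other bidders is £1594; Wren's bid doesn't change that.
Original bid £1208: Wren is not highest (top rival bid is £1594); payoff £0.
Alternative bid £1992: Wren is highest, pays the top rival bid £1594; payoff £1118 − £1594 = −£476.
Change in payoff = −£476 − (£0) = −£476.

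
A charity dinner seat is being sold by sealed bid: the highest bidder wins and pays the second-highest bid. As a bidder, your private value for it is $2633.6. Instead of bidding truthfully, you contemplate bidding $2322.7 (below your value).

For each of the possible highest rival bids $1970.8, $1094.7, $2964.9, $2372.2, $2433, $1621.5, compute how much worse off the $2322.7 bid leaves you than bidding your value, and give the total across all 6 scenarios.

The deviation costs you only when the competing bid falls strictly between $2322.7 and $2633.6; elsewhere both bids give the same outcome.
$1970.8: outcomes coincide → loss $0.
$1094.7: outcomes coincide → loss $0.
$2964.9: outcomes coincide → loss $0.
$2372.2: truthful payoff $261.4, deviation payoff $0 → loss $261.4.
$2433: truthful payoff $200.6, deviation payoff $0 → loss $200.6.
$1621.5: outcomes coincide → loss $0.
Total loss = $261.4 + $200.6 = $462.
In a second-price auction your bid sets only whether you win, not what you pay, so bidding your true value is weakly dominant.

$462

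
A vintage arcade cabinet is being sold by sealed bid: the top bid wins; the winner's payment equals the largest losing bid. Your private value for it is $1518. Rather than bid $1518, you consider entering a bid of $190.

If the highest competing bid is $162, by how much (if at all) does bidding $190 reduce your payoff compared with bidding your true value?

Bidding your value $1518: you win (since $1518 > $162) and pay $162. Payoff $1356.
Bidding $190: you win and pay $162. Payoff $1518 − $162 = $1356.
Difference = $1356 − $1356 = $0; both bids lead to the same outcome because the competing bid is below both your value and your alternative bid.
Truthful bidding weakly dominates here: raising your bid can only win items priced above your value, and lowering it can only forfeit items priced below.

$0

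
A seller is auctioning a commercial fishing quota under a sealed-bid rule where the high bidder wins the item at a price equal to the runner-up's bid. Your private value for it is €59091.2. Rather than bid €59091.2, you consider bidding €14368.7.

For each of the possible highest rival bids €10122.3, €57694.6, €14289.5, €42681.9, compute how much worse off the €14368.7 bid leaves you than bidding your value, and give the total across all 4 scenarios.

€17805.9

The deviation costs you only when the competing bid falls strictly between €14368.7 and €59091.2; elsewhere both bids give the same outcome.
€10122.3: outcomes coincide → loss €0.
€57694.6: truthful payoff €1396.6, deviation payoff €0 → loss €1396.6.
€14289.5: outcomes coincide → loss €0.
€42681.9: truthful payoff €16409.3, deviation payoff €0 → loss €16409.3.
Total loss = €1396.6 + €16409.3 = €17805.9.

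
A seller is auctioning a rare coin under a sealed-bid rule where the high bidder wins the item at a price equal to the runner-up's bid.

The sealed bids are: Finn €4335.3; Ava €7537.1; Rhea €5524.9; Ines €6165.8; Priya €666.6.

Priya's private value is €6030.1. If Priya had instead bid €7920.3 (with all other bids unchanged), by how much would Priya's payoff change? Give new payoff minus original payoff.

−€1507

The highest bid among the other bidders is €7537.1; Priya's bid doesn't change that.
Original bid €666.6: Priya is not highest (top rival bid is €7537.1); payoff €0.
Alternative bid €7920.3: Priya is highest, pays the top rival bid €7537.1; payoff €6030.1 − €7537.1 = −€1507.
Change in payoff = −€1507 − (€0) = −€1507.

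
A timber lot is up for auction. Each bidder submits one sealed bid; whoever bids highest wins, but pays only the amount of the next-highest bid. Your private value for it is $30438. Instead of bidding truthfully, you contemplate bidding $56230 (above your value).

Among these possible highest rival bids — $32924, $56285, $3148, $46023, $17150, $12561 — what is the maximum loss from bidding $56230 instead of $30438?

$15585

$32924: truthful gives $0, deviation gives −$2486 → loss $2486.
$56285: same outcome either way → loss $0.
$3148: same outcome either way → loss $0.
$46023: truthful gives $0, deviation gives −$15585 → loss $15585.
$17150: same outcome either way → loss $0.
$12561: same outcome either way → loss $0.
Maximum loss: $15585.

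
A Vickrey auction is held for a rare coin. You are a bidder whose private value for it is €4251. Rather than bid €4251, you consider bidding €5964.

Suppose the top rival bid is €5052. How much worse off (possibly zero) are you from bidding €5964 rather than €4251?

Bidding your value €4251: you lose (since €4251 < €5052). Payoff €0.
Bidding €5964: you win and pay €5052. Payoff €4251 − €5052 = −€801.
The competing bid €5052 lies between your value and your inflated bid, so overbidding wins an item priced above your value.
Loss from deviating = €0 − (−€801) = €801.
Because the price is fixed by the runner-up's bid, deviating from your value can only change a good outcome into a bad one — never the reverse.

€801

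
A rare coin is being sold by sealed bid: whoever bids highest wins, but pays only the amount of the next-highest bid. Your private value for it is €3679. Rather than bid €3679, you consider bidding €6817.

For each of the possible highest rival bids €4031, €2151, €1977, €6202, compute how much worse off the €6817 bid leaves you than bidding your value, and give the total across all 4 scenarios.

€2875

The deviation costs you only when the competing bid falls strictly between €3679 and €6817; elsewhere both bids give the same outcome.
€4031: truthful payoff €0, deviation payoff −€352 → loss €352.
€2151: outcomes coincide → loss €0.
€1977: outcomes coincide → loss €0.
€6202: truthful payoff €0, deviation payoff −€2523 → loss €2523.
Total loss = €352 + €2523 = €2875.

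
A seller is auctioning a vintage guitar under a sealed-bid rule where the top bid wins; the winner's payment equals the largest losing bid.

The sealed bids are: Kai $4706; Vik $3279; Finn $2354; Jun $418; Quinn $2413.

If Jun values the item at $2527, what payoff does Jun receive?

$0

Highest bid: Kai at $4706, so Kai wins.
Second-highest bid: Vik at $3279 — that is the price the winner pays.
Jun did not win, so Jun pays nothing and receives nothing: payoff $0.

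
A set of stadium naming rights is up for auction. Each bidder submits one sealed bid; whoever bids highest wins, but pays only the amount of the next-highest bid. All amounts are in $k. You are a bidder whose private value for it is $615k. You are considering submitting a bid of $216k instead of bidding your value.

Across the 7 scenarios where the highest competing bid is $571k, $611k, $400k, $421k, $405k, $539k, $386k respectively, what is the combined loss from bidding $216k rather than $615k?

$972k

The deviation costs you only when the competing bid falls strictly between $216k and $615k; elsewhere both bids give the same outcome.
$571k: truthful payoff $44k, deviation payoff $0k → loss $44k.
$611k: truthful payoff $4k, deviation payoff $0k → loss $4k.
$400k: truthful payoff $215k, deviation payoff $0k → loss $215k.
$421k: truthful payoff $194k, deviation payoff $0k → loss $194k.
$405k: truthful payoff $210k, deviation payoff $0k → loss $210k.
$539k: truthful payoff $76k, deviation payoff $0k → loss $76k.
$386k: truthful payoff $229k, deviation payoff $0k → loss $229k.
Total loss = $44k + $4k + $215k + $194k + $210k + $76k + $229k = $972k.
Truthful bidding weakly dominates here: raising your bid can only win items priced above your value, and lowering it can only forfeit items priced below.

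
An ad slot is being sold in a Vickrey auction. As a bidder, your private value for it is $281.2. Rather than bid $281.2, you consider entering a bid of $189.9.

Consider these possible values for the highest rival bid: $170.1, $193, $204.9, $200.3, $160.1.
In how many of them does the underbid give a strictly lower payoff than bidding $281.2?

3

The deviation hurts exactly when the highest competing bid lies strictly between $189.9 and $281.2 — underbidding then forfeits a profitable win.
$170.1: below both → same outcome either way.
$193: inside the interval → strictly worse (loss $88.2).
$204.9: inside the interval → strictly worse (loss $76.3).
$200.3: inside the interval → strictly worse (loss $80.9).
$160.1: below both → same outcome either way.
Count: 3.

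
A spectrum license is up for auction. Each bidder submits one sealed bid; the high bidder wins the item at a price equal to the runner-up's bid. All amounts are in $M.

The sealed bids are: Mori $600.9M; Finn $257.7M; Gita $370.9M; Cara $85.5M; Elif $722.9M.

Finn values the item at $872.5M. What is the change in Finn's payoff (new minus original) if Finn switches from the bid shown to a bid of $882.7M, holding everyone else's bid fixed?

The highest bid among the other bidders is $722.9M; Finn's bid doesn't change that.
Original bid $257.7M: Finn is not highest (top rival bid is $722.9M); payoff $0M.
Alternative bid $882.7M: Finn is highest, pays the top rival bid $722.9M; payoff $872.5M − $722.9M = $149.6M.
Change in payoff = $149.6M − ($0M) = $149.6M.

$149.6M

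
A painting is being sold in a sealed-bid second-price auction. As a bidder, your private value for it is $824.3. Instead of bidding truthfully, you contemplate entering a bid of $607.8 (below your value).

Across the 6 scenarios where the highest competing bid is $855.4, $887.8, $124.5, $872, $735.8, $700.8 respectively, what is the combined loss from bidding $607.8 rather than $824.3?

$212

The deviation costs you only when the competing bid falls strictly between $607.8 and $824.3; elsewhere both bids give the same outcome.
$855.4: outcomes coincide → loss $0.
$887.8: outcomes coincide → loss $0.
$124.5: outcomes coincide → loss $0.
$872: outcomes coincide → loss $0.
$735.8: truthful payoff $88.5, deviation payoff $0 → loss $88.5.
$700.8: truthful payoff $123.5, deviation payoff $0 → loss $123.5.
Total loss = $88.5 + $123.5 = $212.
Because the price is fixed by the runner-up's bid, deviating from your value can only change a good outcome into a bad one — never the reverse.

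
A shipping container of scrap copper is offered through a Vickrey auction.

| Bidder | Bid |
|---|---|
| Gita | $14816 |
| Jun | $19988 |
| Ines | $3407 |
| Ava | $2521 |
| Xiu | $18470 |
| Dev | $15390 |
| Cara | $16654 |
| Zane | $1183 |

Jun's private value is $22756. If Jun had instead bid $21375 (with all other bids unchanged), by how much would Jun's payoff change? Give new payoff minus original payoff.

The highest bid among the other bidders is $18470; Jun's bid doesn't change that.
Original bid $19988: Jun is highest, pays the top rival bid $18470; payoff $22756 − $18470 = $4286.
Alternative bid $21375: Jun is highest, pays the top rival bid $18470; payoff $22756 − $18470 = $4286.
Change in payoff = $4286 − ($4286) = $0.

$0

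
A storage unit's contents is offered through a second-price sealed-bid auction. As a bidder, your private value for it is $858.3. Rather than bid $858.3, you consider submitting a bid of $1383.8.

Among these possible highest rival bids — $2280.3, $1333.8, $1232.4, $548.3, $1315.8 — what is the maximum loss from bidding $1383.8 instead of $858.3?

$475.5

$2280.3: same outcome either way → loss $0.
$1333.8: truthful gives $0, deviation gives −$475.5 → loss $475.5.
$1232.4: truthful gives $0, deviation gives −$374.1 → loss $374.1.
$548.3: same outcome either way → loss $0.
$1315.8: truthful gives $0, deviation gives −$457.5 → loss $457.5.
Maximum loss: $475.5.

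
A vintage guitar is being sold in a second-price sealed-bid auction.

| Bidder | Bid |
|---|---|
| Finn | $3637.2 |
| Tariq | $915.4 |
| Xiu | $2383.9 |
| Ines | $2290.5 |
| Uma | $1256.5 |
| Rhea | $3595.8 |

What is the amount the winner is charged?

Highest bid: Finn at $3637.2, so Finn wins.
Second-highest bid: Rhea at $3595.8 — that is the price the winner pays.

$3595.8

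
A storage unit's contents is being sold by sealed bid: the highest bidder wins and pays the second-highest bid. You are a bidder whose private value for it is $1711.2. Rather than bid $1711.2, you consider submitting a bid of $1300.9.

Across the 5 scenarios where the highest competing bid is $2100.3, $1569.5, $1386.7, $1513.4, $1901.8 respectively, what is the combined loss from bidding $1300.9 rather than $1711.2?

$664

The deviation costs you only when the competing bid falls strictly between $1300.9 and $1711.2; elsewhere both bids give the same outcome.
$2100.3: outcomes coincide → loss $0.
$1569.5: truthful payoff $141.7, deviation payoff $0 → loss $141.7.
$1386.7: truthful payoff $324.5, deviation payoff $0 → loss $324.5.
$1513.4: truthful payoff $197.8, deviation payoff $0 → loss $197.8.
$1901.8: outcomes coincide → loss $0.
Total loss = $141.7 + $324.5 + $197.8 = $664.
Truthful bidding weakly dominates here: raising your bid can only win items priced above your value, and lowering it can only forfeit items priced below.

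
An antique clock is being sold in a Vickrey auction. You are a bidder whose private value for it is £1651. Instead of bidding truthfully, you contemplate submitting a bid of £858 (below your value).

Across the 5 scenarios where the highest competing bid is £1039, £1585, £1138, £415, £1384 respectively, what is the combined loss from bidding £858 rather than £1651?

£1458

The deviation costs you only when the competing bid falls strictly between £858 and £1651; elsewhere both bids give the same outcome.
£1039: truthful payoff £612, deviation payoff £0 → loss £612.
£1585: truthful payoff £66, deviation payoff £0 → loss £66.
£1138: truthful payoff £513, deviation payoff £0 → loss £513.
£415: outcomes coincide → loss £0.
£1384: truthful payoff £267, deviation payoff £0 → loss £267.
Total loss = £612 + £66 + £513 + £267 = £1458.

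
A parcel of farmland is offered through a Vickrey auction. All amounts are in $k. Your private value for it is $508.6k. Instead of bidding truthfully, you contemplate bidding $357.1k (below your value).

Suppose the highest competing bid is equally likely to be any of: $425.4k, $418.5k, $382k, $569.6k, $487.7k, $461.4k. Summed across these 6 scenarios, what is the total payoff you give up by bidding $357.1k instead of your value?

The deviation costs you only when the competing bid falls strictly between $357.1k and $508.6k; elsewhere both bids give the same outcome.
$425.4k: truthful payoff $83.2k, deviation payoff $0k → loss $83.2k.
$418.5k: truthful payoff $90.1k, deviation payoff $0k → loss $90.1k.
$382k: truthful payoff $126.6k, deviation payoff $0k → loss $126.6k.
$569.6k: outcomes coincide → loss $0k.
$487.7k: truthful payoff $20.9k, deviation payoff $0k → loss $20.9k.
$461.4k: truthful payoff $47.2k, deviation payoff $0k → loss $47.2k.
Total loss = $83.2k + $90.1k + $126.6k + $20.9k + $47.2k = $368k.

$368k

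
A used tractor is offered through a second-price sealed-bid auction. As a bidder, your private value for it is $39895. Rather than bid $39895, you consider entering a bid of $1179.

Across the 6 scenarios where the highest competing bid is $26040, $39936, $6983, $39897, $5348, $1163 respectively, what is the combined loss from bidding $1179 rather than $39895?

The deviation costs you only when the competing bid falls strictly between $1179 and $39895; elsewhere both bids give the same outcome.
$26040: truthful payoff $13855, deviation payoff $0 → loss $13855.
$39936: outcomes coincide → loss $0.
$6983: truthful payoff $32912, deviation payoff $0 → loss $32912.
$39897: outcomes coincide → loss $0.
$5348: truthful payoff $34547, deviation payoff $0 → loss $34547.
$1163: outcomes coincide → loss $0.
Total loss = $13855 + $32912 + $34547 = $81314.

$81314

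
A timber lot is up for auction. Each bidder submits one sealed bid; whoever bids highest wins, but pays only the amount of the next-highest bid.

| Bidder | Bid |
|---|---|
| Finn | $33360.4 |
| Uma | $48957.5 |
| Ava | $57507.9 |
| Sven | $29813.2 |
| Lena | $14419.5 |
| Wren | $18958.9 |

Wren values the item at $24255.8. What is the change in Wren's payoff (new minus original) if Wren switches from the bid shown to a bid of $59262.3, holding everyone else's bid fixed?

−$33252.1

The highest bid among the other bidders is $57507.9; Wren's bid doesn't change that.
Original bid $18958.9: Wren is not highest (top rival bid is $57507.9); payoff $0.
Alternative bid $59262.3: Wren is highest, pays the top rival bid $57507.9; payoff $24255.8 − $57507.9 = −$33252.1.
Change in payoff = −$33252.1 − ($0) = −$33252.1.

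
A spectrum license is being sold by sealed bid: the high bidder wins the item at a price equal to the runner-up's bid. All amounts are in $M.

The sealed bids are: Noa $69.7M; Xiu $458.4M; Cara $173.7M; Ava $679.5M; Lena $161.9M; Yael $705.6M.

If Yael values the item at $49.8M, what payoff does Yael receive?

Highest bid: Yael at $705.6M, so Yael wins.
Second-highest bid: Ava at $679.5M — that is the price the winner pays.
Yael's payoff = value − price = $49.8M − $679.5M = −$629.7M.

−$629.7M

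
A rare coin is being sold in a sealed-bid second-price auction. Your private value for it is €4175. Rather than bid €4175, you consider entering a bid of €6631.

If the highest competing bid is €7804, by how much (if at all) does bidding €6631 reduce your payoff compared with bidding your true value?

Bidding your value €4175: you lose (since €4175 < €7804). Payoff €0.
Bidding €6631: you lose. Payoff €0.
Difference = €0 − €0 = €0; both bids lead to the same outcome because the competing bid is above both your value and your alternative bid.

€0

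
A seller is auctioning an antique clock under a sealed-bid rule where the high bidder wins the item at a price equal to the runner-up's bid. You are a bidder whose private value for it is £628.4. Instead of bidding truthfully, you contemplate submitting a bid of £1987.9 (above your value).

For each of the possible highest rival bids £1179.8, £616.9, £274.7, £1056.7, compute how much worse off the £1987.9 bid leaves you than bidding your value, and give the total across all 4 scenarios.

£979.7

The deviation costs you only when the competing bid falls strictly between £628.4 and £1987.9; elsewhere both bids give the same outcome.
£1179.8: truthful payoff £0, deviation payoff −£551.4 → loss £551.4.
£616.9: outcomes coincide → loss £0.
£274.7: outcomes coincide → loss £0.
£1056.7: truthful payoff £0, deviation payoff −£428.3 → loss £428.3.
Total loss = £551.4 + £428.3 = £979.7.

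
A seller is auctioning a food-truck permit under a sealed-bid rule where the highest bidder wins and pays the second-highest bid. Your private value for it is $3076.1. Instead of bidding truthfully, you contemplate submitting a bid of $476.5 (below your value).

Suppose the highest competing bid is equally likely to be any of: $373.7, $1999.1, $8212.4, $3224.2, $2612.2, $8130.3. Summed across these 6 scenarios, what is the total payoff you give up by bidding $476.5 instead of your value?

The deviation costs you only when the competing bid falls strictly between $476.5 and $3076.1; elsewhere both bids give the same outcome.
$373.7: outcomes coincide → loss $0.
$1999.1: truthful payoff $1077, deviation payoff $0 → loss $1077.
$8212.4: outcomes coincide → loss $0.
$3224.2: outcomes coincide → loss $0.
$2612.2: truthful payoff $463.9, deviation payoff $0 → loss $463.9.
$8130.3: outcomes coincide → loss $0.
Total loss = $1077 + $463.9 = $1540.9.

$1540.9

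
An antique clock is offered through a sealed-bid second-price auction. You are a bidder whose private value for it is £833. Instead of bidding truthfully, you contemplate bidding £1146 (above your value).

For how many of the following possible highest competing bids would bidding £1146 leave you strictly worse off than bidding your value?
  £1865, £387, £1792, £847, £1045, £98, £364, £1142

The deviation hurts exactly when the highest competing bid lies strictly between £833 and £1146 — overbidding then wins at a price above your value.
£1865: above both → same outcome either way.
£387: below both → same outcome either way.
£1792: above both → same outcome either way.
£847: inside the interval → strictly worse (loss £14).
£1045: inside the interval → strictly worse (loss £212).
£98: below both → same outcome either way.
£364: below both → same outcome either way.
£1142: inside the interval → strictly worse (loss £309).
Count: 3.

3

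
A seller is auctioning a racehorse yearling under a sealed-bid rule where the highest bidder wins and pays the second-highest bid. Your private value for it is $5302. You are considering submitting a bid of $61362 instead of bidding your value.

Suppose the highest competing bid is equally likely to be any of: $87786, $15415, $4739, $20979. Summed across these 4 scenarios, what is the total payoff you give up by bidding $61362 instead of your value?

The deviation costs you only when the competing bid falls strictly between $5302 and $61362; elsewhere both bids give the same outcome.
$87786: outcomes coincide → loss $0.
$15415: truthful payoff $0, deviation payoff −$10113 → loss $10113.
$4739: outcomes coincide → loss $0.
$20979: truthful payoff $0, deviation payoff −$15677 → loss $15677.
Total loss = $10113 + $15677 = $25790.

$25790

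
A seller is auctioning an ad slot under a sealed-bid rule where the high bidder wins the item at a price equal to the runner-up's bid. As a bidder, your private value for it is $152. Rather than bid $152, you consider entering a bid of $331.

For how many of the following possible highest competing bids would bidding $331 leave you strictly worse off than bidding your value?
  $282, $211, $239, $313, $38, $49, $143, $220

5

The deviation hurts exactly when the highest competing bid lies strictly between $152 and $331 — overbidding then wins at a price above your value.
$282: inside the interval → strictly worse (loss $130).
$211: inside the interval → strictly worse (loss $59).
$239: inside the interval → strictly worse (loss $87).
$313: inside the interval → strictly worse (loss $161).
$38: below both → same outcome either way.
$49: below both → same outcome either way.
$143: below both → same outcome either way.
$220: inside the interval → strictly worse (loss $68).
Count: 5.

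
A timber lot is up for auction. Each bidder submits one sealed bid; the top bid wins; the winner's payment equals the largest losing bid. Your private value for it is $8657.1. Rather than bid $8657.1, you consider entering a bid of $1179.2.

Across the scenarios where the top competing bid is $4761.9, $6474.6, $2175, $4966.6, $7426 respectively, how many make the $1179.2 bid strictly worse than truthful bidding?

5

The deviation hurts exactly when the highest competing bid lies strictly between $1179.2 and $8657.1 — underbidding then forfeits a profitable win.
$4761.9: inside the interval → strictly worse (loss $3895.2).
$6474.6: inside the interval → strictly worse (loss $2182.5).
$2175: inside the interval → strictly worse (loss $6482.1).
$4966.6: inside the interval → strictly worse (loss $3690.5).
$7426: inside the interval → strictly worse (loss $1231.1).
Count: 5.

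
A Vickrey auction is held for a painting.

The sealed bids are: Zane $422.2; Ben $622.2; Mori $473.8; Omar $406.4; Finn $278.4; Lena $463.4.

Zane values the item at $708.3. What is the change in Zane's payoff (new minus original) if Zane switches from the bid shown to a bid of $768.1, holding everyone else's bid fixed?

The highest bid among the other bidders is $622.2; Zane's bid doesn't change that.
Original bid $422.2: Zane is not highest (top rival bid is $622.2); payoff $0.
Alternative bid $768.1: Zane is highest, pays the top rival bid $622.2; payoff $708.3 − $622.2 = $86.1.
Change in payoff = $86.1 − ($0) = $86.1.

$86.1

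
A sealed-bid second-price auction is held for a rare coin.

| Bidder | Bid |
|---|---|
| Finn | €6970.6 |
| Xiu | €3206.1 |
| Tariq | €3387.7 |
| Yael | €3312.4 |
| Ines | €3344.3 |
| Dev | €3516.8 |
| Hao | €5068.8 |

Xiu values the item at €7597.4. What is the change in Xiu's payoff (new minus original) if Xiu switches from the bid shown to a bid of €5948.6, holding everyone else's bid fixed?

€0

The highest bid among the other bidders is €6970.6; Xiu's bid doesn't change that.
Original bid €3206.1: Xiu is not highest (top rival bid is €6970.6); payoff €0.
Alternative bid €5948.6: Xiu is not highest (top rival bid is €6970.6); payoff €0.
Change in payoff = €0 − (€0) = €0.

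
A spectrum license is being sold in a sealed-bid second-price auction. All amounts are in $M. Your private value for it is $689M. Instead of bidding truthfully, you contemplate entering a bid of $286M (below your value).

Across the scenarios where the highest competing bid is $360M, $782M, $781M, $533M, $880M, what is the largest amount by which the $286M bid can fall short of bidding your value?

$360M: truthful gives $329M, deviation gives $0M → loss $329M.
$782M: same outcome either way → loss $0M.
$781M: same outcome either way → loss $0M.
$533M: truthful gives $156M, deviation gives $0M → loss $156M.
$880M: same outcome either way → loss $0M.
Maximum loss: $329M.

$329M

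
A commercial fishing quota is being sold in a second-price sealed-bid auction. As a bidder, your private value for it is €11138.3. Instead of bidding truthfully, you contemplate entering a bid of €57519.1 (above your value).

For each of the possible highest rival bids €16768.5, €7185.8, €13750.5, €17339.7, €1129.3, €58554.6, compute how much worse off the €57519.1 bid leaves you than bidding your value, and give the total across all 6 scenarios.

€14443.8

The deviation costs you only when the competing bid falls strictly between €11138.3 and €57519.1; elsewhere both bids give the same outcome.
€16768.5: truthful payoff €0, deviation payoff −€5630.2 → loss €5630.2.
€7185.8: outcomes coincide → loss €0.
€13750.5: truthful payoff €0, deviation payoff −€2612.2 → loss €2612.2.
€17339.7: truthful payoff €0, deviation payoff −€6201.4 → loss €6201.4.
€1129.3: outcomes coincide → loss €0.
€58554.6: outcomes coincide → loss €0.
Total loss = €5630.2 + €2612.2 + €6201.4 = €14443.8.
Because the price is fixed by the runner-up's bid, deviating from your value can only change a good outcome into a bad one — never the reverse.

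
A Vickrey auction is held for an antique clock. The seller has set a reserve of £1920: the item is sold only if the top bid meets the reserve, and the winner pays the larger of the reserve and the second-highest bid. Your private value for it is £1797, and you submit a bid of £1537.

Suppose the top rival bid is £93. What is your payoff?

£0

Your bid £1537 is the highest bid but falls below the reserve £1920, so the item goes unsold. Payoff £0.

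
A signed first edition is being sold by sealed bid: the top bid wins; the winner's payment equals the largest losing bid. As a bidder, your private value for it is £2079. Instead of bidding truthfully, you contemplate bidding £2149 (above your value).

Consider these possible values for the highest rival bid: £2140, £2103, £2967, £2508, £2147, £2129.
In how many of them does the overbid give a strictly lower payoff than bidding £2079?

The deviation hurts exactly when the highest competing bid lies strictly between £2079 and £2149 — overbidding then wins at a price above your value.
£2140: inside the interval → strictly worse (loss £61).
£2103: inside the interval → strictly worse (loss £24).
£2967: above both → same outcome either way.
£2508: above both → same outcome either way.
£2147: inside the interval → strictly worse (loss £68).
£2129: inside the interval → strictly worse (loss £50).
Count: 4.

4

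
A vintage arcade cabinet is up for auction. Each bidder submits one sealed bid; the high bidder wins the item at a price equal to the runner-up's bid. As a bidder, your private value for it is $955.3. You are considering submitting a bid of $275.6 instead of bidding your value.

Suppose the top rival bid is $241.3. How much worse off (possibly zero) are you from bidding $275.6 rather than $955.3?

$0

Bidding your value $955.3: you win (since $955.3 > $241.3) and pay $241.3. Payoff $714.
Bidding $275.6: you win and pay $241.3. Payoff $955.3 − $241.3 = $714.
Difference = $714 − $714 = $0; both bids lead to the same outcome because the competing bid is below both your value and your alternative bid.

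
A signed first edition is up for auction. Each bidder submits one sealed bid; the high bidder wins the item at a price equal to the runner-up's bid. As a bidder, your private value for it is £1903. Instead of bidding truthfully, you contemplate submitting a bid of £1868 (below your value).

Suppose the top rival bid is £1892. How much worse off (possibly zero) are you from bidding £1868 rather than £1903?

Bidding your value £1903: you win (since £1903 > £1892) and pay £1892. Payoff £11.
Bidding £1868: you lose. Payoff £0.
The competing bid £1892 lies between your shaded bid and your value, so underbidding forfeits an item you could have won at a profitable price.
Loss from deviating = £11 − (£0) = £11.

£11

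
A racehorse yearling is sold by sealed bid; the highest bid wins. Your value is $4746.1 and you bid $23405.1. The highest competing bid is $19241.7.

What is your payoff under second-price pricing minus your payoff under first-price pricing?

$4163.4

You have the highest bid, so you win under either rule.
Second-price: pay $19241.7 → payoff −$14495.6.
First-price: pay your own bid $23405.1 → payoff −$18659.
Difference = −$14495.6 − (−$18659) = $4163.4.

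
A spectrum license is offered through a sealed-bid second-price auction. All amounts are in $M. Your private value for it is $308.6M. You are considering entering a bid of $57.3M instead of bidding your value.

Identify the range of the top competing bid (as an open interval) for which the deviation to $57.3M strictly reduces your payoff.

If the competing bid is below $57.3M, both bids win at the same price — no difference.
If it is above $308.6M, both bids lose — no difference.
If it lies strictly between $57.3M and $308.6M, bidding your value wins at a price below your value (positive payoff) while bidding $57.3M loses (payoff 0).
So the deviation strictly hurts on the open interval ($57.3M, $308.6M).

($57.3M, $308.6M)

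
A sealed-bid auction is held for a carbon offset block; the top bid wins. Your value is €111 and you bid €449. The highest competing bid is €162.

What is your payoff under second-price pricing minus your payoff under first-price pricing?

You have the highest bid, so you win under either rule.
Second-price: pay €162 → payoff −€51.
First-price: pay your own bid €449 → payoff −€338.
Difference = −€51 − (−€338) = €287.

€287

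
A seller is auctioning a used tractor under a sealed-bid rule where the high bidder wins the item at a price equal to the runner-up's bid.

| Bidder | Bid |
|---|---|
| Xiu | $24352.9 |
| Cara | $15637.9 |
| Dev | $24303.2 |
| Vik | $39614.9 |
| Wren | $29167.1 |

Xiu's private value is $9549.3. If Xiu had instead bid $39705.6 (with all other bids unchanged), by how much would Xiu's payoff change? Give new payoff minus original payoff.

The highest bid among the other bidders is $39614.9; Xiu's bid doesn't change that.
Original bid $24352.9: Xiu is not highest (top rival bid is $39614.9); payoff $0.
Alternative bid $39705.6: Xiu is highest, pays the top rival bid $39614.9; payoff $9549.3 − $39614.9 = −$30065.6.
Change in payoff = −$30065.6 − ($0) = −$30065.6.

−$30065.6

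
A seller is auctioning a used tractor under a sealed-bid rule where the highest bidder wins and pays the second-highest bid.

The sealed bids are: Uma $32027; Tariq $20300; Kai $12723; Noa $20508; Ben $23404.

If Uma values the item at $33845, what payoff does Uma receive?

$10441

Highest bid: Uma at $32027, so Uma wins.
Second-highest bid: Ben at $23404 — that is the price the winner pays.
Uma's payoff = value − price = $33845 − $23404 = $10441.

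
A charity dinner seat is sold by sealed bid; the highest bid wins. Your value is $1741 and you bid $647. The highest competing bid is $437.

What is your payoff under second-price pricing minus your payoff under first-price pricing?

$210

You have the highest bid, so you win under either rule.
Second-price: pay $437 → payoff $1304.
First-price: pay your own bid $647 → payoff $1094.
Difference = $1304 − ($1094) = $210.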